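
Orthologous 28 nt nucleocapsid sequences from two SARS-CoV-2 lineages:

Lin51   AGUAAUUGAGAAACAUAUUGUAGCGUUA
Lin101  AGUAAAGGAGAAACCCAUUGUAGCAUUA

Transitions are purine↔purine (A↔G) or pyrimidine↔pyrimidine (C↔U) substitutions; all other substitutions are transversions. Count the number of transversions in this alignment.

The sequences differ at positions 6 (U/A, transversion), 7 (U/G, transversion), 15 (A/C, transversion), 16 (U/C, transition), 25 (G/A, transition).
Of the 5 differences, 2 transitions and 3 transversions, so the answer is 3.

3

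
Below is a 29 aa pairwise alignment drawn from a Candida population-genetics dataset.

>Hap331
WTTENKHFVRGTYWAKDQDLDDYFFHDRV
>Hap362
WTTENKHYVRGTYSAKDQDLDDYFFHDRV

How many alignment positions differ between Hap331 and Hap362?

Mismatches occur at site 8 (F→Y), site 14 (W→S).
That gives 2 mismatches out of 29 aligned sites, so the Hamming distance is 2.

2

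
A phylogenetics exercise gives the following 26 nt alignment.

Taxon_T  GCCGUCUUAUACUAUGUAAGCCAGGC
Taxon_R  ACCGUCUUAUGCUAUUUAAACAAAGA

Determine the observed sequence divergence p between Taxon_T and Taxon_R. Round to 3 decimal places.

The sequences differ at positions 1 (G/A), 11 (A/G), 16 (G/U), 20 (G/A), 22 (C/A), 24 (G/A), 26 (C/A).
There are 7 differences over 26 sites, so p = 7/26 = 0.269.

0.269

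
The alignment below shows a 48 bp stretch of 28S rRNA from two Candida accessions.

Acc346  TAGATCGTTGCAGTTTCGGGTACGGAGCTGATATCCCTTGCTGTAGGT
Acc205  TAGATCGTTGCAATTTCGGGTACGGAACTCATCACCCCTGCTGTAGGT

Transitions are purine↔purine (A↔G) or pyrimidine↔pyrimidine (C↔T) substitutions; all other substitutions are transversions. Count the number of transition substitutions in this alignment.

3

Mismatches occur at site 13 (G→A, transition), site 27 (G→A, transition), site 30 (G→C, transversion), site 33 (A→C, transversion), site 34 (T→A, transversion), site 38 (T→C, transition).
Of the 6 differences, 3 transitions and 3 transversions, so the answer is 3.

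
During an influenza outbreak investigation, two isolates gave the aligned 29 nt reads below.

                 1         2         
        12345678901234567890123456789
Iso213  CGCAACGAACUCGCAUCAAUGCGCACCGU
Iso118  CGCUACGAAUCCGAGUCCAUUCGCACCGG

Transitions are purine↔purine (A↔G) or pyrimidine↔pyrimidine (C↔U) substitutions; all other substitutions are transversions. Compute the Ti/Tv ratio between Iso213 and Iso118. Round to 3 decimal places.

Differing sites — 4:A/U (Tv); 10:C/U (Ti); 11:U/C (Ti); 14:C/A (Tv); 15:A/G (Ti); 18:A/C (Tv); 21:G/U (Tv); 29:U/G (Tv).
Of the 8 differences, 3 transitions and 5 transversions, so Ti/Tv = 3/5 = 0.600.

0.600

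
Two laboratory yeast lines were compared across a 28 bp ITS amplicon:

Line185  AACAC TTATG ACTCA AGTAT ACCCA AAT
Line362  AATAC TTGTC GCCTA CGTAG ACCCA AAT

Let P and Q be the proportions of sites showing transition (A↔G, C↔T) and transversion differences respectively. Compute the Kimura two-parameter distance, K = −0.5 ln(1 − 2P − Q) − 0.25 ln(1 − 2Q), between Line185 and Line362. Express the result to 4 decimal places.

0.3724

Mismatches occur at site 3 (C→T, transition), site 8 (A→G, transition), site 10 (G→C, transversion), site 11 (A→G, transition), site 13 (T→C, transition), site 14 (C→T, transition), site 16 (A→C, transversion), site 20 (T→G, transversion).
Of the 8 differences, 5 transitions and 3 transversions over 28 sites: P = 5/28 = 0.178571, Q = 3/28 = 0.107143.
d = −0.5·ln(0.535715) − 0.25·ln(0.785714) = −0.5·(-0.624153) − 0.25·(-0.241162) = 0.3724.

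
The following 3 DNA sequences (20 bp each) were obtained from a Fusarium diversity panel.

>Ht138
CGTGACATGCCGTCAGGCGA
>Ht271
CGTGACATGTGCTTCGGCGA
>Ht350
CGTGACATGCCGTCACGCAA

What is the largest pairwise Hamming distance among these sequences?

7

Pairwise Hamming distances:
  Ht138 vs Ht271: 5
  Ht138 vs Ht350: 2
  Ht271 vs Ht350: 7
The largest is 7, between Ht271 and Ht350.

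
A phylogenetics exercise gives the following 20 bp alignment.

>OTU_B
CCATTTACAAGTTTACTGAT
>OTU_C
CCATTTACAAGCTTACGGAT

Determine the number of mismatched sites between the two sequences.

Differing sites — 12:T/C; 17:T/G.
That gives 2 mismatches out of 20 aligned sites, so the Hamming distance is 2.

2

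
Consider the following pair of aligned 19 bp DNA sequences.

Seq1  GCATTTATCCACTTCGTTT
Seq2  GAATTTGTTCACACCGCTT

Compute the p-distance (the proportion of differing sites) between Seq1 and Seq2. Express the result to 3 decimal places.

0.316

Differing sites — 2:C/A; 7:A/G; 9:C/T; 13:T/A; 14:T/C; 17:T/C.
There are 6 differences over 19 sites, so p = 6/19 = 0.316.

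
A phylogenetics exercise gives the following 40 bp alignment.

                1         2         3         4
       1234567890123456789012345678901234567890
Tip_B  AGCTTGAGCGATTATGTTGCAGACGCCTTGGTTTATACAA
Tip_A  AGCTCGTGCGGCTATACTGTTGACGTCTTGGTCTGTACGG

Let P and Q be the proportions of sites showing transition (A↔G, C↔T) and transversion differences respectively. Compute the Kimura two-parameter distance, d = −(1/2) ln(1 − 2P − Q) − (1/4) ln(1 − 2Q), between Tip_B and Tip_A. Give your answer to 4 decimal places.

0.4845

Differing sites — 5:T/C (Ti); 7:A/T (Tv); 11:A/G (Ti); 12:T/C (Ti); 16:G/A (Ti); 17:T/C (Ti); 20:C/T (Ti); 21:A/T (Tv); 26:C/T (Ti); 33:T/C (Ti); 35:A/G (Ti); 39:A/G (Ti); 40:A/G (Ti).
Of the 13 differences, 11 transitions and 2 transversions over 40 sites: P = 11/40 = 0.275000, Q = 2/40 = 0.050000.
d = −0.5·ln(0.400000) − 0.25·ln(0.900000) = −0.5·(-0.916291) − 0.25·(-0.105361) = 0.4845.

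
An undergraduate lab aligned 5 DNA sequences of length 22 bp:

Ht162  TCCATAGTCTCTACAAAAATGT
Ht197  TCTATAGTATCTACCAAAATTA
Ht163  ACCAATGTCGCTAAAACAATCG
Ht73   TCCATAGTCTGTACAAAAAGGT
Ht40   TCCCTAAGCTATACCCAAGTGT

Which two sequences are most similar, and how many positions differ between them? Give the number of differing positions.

2

Pairwise Hamming distances:
  Ht162 vs Ht197: 5
  Ht162 vs Ht163: 8
  Ht162 vs Ht73: 2
  Ht162 vs Ht40: 7
  Ht197 vs Ht163: 11
  Ht197 vs Ht73: 7
  Ht197 vs Ht40: 10
  Ht163 vs Ht73: 10
  Ht163 vs Ht40: 15
  Ht73 vs Ht40: 8
The smallest is 2, between Ht162 and Ht73.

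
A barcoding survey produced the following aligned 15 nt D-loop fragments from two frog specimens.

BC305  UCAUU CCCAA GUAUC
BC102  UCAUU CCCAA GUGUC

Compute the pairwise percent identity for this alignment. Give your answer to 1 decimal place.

93.3%

Differing sites — 13:A/G.
14 of the 15 sites match, so the percent identity is 14/15 × 100 = 93.3%.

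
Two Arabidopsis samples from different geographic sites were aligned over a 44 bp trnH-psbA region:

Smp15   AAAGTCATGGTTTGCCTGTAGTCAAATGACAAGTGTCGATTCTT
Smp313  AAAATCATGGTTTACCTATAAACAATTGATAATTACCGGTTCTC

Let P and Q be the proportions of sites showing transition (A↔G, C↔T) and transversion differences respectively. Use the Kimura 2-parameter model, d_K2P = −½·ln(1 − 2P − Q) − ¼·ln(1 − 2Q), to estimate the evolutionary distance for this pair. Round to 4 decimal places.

0.3610

Mismatches occur at site 4 (G/A, transition), site 14 (G/A, transition), site 18 (G/A, transition), site 21 (G/A, transition), site 22 (T/A, transversion), site 26 (A/T, transversion), site 30 (C/T, transition), site 33 (G/T, transversion), site 35 (G/A, transition), site 36 (T/C, transition), site 39 (A/G, transition), site 44 (T/C, transition).
Of the 12 differences, 9 transitions and 3 transversions over 44 sites: P = 9/44 = 0.204545, Q = 3/44 = 0.068182.
d = −0.5·ln(0.522728) − 0.25·ln(0.863636) = −0.5·(-0.648694) − 0.25·(-0.146604) = 0.3610.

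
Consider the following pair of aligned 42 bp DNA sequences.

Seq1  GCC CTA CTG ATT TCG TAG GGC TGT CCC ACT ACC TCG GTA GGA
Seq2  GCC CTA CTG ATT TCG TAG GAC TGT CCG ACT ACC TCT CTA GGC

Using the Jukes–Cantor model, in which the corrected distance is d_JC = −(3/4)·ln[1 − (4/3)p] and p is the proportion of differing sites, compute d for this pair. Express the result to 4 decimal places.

0.1296

Differing sites — 20:G/A; 27:C/G; 36:G/T; 37:G/C; 42:A/C.
p = 5/42 = 0.119048.
d = −0.75 · ln(1 − (4/3)·0.119048) = −0.75 · ln(0.841269) = −0.75 · (-0.172844) = 0.1296.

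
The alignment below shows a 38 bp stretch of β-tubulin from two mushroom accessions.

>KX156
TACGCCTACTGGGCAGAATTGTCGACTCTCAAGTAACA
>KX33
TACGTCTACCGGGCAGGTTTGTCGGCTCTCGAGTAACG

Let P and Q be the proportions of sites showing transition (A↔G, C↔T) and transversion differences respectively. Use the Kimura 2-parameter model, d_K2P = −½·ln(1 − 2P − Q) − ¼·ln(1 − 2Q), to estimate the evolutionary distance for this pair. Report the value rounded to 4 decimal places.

0.2229

The sequences differ at positions 5 (C/T, transition), 10 (T/C, transition), 17 (A/G, transition), 18 (A/T, transversion), 25 (A/G, transition), 31 (A/G, transition), 38 (A/G, transition).
Of the 7 differences, 6 transitions and 1 transversion over 38 sites: P = 6/38 = 0.157895, Q = 1/38 = 0.026316.
d = −0.5·ln(0.657894) − 0.25·ln(0.947368) = −0.5·(-0.418711) − 0.25·(-0.054068) = 0.2229.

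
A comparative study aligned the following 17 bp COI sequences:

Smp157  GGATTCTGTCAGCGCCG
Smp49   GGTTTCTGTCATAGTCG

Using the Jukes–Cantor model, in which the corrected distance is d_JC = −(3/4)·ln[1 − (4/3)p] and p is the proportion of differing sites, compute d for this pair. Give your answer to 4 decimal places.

0.2824

Mismatches occur at site 3 (A/T), site 12 (G/T), site 13 (C/A), site 15 (C/T).
p = 4/17 = 0.235294.
d = −0.75 · ln(1 − (4/3)·0.235294) = −0.75 · ln(0.686275) = −0.75 · (-0.376477) = 0.2824.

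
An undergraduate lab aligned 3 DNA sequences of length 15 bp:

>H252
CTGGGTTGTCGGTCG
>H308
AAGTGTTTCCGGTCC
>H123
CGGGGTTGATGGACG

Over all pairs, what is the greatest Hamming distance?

Pairwise Hamming distances:
  H252 vs H308: 6
  H252 vs H123: 4
  H308 vs H123: 8
The largest is 8, between H308 and H123.

8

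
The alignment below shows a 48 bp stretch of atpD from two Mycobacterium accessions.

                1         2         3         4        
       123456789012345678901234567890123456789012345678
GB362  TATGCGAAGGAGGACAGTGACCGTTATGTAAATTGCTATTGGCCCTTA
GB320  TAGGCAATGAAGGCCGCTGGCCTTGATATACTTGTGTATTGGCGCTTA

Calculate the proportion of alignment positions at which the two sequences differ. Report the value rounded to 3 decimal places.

The sequences differ at positions 3 (T/G), 6 (G/A), 8 (A/T), 10 (G/A), 14 (A/C), 16 (A/G), 17 (G/C), 20 (A/G), 23 (G/T), 25 (T/G), 28 (G/A), 31 (A/C), 32 (A/T), 34 (T/G), 35 (G/T), 36 (C/G), 44 (C/G).
There are 17 differences over 48 sites, so p = 17/48 = 0.354.

0.354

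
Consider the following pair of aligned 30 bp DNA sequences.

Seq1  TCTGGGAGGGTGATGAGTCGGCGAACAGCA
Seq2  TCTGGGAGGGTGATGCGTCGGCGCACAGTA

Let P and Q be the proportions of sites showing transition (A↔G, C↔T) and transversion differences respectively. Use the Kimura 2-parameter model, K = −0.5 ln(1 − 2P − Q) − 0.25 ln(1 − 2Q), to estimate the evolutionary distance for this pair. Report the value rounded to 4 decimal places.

Mismatches occur at site 16 (A↔C, transversion), site 24 (A↔C, transversion), site 29 (C↔T, transition).
Of the 3 differences, 1 transition and 2 transversions over 30 sites: P = 1/30 = 0.033333, Q = 2/30 = 0.066667.
d = −0.5·ln(0.866667) − 0.25·ln(0.866666) = −0.5·(-0.143100) − 0.25·(-0.143102) = 0.1073.

0.1073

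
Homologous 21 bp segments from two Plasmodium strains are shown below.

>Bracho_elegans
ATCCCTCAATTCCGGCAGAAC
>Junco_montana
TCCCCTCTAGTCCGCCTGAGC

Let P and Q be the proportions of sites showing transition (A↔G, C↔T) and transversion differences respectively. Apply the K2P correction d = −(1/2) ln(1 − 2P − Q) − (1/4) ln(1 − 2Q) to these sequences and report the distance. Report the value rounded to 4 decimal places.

0.4415

Mismatches occur at site 1 (A→T, transversion), site 2 (T→C, transition), site 8 (A→T, transversion), site 10 (T→G, transversion), site 15 (G→C, transversion), site 17 (A→T, transversion), site 20 (A→G, transition).
Of the 7 differences, 2 transitions and 5 transversions over 21 sites: P = 2/21 = 0.095238, Q = 5/21 = 0.238095.
d = −0.5·ln(0.571429) − 0.25·ln(0.523810) = −0.5·(-0.559615) − 0.25·(-0.646626) = 0.4415.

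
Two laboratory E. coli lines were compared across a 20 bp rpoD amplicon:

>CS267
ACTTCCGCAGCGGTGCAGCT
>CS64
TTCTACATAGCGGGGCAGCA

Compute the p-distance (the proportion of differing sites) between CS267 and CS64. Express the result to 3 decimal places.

Differing sites — 1:A/T; 2:C/T; 3:T/C; 5:C/A; 7:G/A; 8:C/T; 14:T/G; 20:T/A.
There are 8 differences over 20 sites, so p = 8/20 = 0.400.

0.400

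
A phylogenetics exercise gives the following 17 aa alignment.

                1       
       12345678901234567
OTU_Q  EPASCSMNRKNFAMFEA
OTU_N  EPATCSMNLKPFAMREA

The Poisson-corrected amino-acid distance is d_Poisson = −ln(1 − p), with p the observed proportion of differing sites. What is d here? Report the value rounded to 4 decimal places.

0.2683

The sequences differ at positions 4 (S/T), 9 (R/L), 11 (N/P), 15 (F/R).
p = 4/17 = 0.235294.
d = −ln(1 − 0.235294) = −ln(0.764706) = 0.2683.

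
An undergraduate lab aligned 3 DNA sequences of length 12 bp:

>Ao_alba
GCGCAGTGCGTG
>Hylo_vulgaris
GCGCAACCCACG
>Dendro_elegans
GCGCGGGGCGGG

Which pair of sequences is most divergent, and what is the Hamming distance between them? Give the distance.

6

Pairwise Hamming distances:
  Ao_alba vs Hylo_vulgaris: 5
  Ao_alba vs Dendro_elegans: 3
  Hylo_vulgaris vs Dendro_elegans: 6
The largest is 6, between Hylo_vulgaris and Dendro_elegans.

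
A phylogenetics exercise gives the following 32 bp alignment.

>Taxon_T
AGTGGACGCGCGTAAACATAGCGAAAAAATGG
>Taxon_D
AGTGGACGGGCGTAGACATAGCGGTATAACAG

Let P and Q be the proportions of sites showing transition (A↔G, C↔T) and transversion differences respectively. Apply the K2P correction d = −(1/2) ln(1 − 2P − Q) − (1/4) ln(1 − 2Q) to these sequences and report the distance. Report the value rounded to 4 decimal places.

0.2625

Differing sites — 9:C/G (Tv); 15:A/G (Ti); 24:A/G (Ti); 25:A/T (Tv); 27:A/T (Tv); 30:T/C (Ti); 31:G/A (Ti).
Of the 7 differences, 4 transitions and 3 transversions over 32 sites: P = 4/32 = 0.125000, Q = 3/32 = 0.093750.
d = −0.5·ln(0.656250) − 0.25·ln(0.812500) = −0.5·(-0.421213) − 0.25·(-0.207639) = 0.2625.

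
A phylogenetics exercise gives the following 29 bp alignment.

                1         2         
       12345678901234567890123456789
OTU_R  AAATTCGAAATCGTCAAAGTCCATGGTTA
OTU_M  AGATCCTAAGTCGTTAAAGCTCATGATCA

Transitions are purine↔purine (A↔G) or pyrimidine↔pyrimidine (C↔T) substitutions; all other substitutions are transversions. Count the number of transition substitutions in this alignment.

8

Mismatches occur at site 2 (A→G, transition), site 5 (T→C, transition), site 7 (G→T, transversion), site 10 (A→G, transition), site 15 (C→T, transition), site 20 (T→C, transition), site 21 (C→T, transition), site 26 (G→A, transition), site 28 (T→C, transition).
Of the 9 differences, 8 transitions and 1 transversion, so the answer is 8.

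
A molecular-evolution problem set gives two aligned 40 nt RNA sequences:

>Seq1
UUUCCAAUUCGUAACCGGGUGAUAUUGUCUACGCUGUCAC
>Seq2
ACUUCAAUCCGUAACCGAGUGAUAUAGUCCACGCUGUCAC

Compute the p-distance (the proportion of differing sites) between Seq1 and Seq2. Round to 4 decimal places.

0.1750

Mismatches occur at site 1 (U→A), site 2 (U→C), site 4 (C→U), site 9 (U→C), site 18 (G→A), site 26 (U→A), site 30 (U→C).
There are 7 differences over 40 sites, so p = 7/40 = 0.1750.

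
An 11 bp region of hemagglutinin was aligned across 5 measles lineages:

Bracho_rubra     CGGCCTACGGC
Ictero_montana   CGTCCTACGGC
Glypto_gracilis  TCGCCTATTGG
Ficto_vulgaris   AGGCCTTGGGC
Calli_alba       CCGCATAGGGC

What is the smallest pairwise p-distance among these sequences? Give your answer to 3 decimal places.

0.091

Pairwise Hamming distances:
  Bracho_rubra vs Ictero_montana: 1
  Bracho_rubra vs Glypto_gracilis: 5
  Bracho_rubra vs Ficto_vulgaris: 3
  Bracho_rubra vs Calli_alba: 3
  Ictero_montana vs Glypto_gracilis: 6
  Ictero_montana vs Ficto_vulgaris: 4
  Ictero_montana vs Calli_alba: 4
  Glypto_gracilis vs Ficto_vulgaris: 6
  Glypto_gracilis vs Calli_alba: 5
  Ficto_vulgaris vs Calli_alba: 4
The smallest is 1 mismatch, between Bracho_rubra and Ictero_montana; p = 1/11 = 0.091.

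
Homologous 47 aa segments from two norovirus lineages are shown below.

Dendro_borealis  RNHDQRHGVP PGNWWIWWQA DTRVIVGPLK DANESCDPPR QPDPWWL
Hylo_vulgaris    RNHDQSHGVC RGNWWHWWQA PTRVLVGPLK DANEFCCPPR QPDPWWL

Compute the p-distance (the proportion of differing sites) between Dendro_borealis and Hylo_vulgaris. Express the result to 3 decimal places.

Differing sites — 6:R/S; 10:P/C; 11:P/R; 16:I/H; 21:D/P; 25:I/L; 35:S/F; 37:D/C.
There are 8 differences over 47 sites, so p = 8/47 = 0.170.

0.170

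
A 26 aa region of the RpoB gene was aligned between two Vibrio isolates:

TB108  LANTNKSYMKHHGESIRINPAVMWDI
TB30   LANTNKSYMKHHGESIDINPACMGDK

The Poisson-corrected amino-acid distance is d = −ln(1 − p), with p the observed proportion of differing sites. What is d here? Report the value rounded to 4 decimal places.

Mismatches occur at site 17 (R↔D), site 22 (V↔C), site 24 (W↔G), site 26 (I↔K).
p = 4/26 = 0.153846.
d = −ln(1 − 0.153846) = −ln(0.846154) = 0.1671.

0.1671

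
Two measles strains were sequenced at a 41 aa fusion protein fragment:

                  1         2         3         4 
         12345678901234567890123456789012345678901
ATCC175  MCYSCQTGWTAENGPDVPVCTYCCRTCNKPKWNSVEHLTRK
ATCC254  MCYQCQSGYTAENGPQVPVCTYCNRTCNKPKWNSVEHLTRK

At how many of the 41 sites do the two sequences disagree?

The sequences differ at positions 4 (S/Q), 7 (T/S), 9 (W/Y), 16 (D/Q), 24 (C/N).
That gives 5 mismatches out of 41 aligned sites, so the Hamming distance is 5.

5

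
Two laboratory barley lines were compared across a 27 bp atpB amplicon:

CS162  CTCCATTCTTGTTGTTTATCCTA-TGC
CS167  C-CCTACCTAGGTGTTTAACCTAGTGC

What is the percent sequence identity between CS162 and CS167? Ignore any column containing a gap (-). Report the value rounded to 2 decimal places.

76.00%

Excluding the 2 gap columns leaves 25 comparable sites.
The sequences differ at positions 5 (A/T), 6 (T/A), 7 (T/C), 10 (T/A), 12 (T/G), 19 (T/A).
19 of the 25 comparable sites match, so the percent identity is 19/25 × 100 = 76.00%.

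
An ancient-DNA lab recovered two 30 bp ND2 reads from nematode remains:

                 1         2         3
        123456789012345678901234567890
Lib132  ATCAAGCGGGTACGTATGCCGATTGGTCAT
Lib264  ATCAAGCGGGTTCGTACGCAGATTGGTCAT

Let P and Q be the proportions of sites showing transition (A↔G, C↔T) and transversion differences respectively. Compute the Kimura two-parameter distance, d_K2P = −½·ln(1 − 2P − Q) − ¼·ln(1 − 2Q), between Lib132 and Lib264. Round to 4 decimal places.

Mismatches occur at site 12 (A/T, transversion), site 17 (T/C, transition), site 20 (C/A, transversion).
Of the 3 differences, 1 transition and 2 transversions over 30 sites: P = 1/30 = 0.033333, Q = 2/30 = 0.066667.
d = −0.5·ln(0.866667) − 0.25·ln(0.866666) = −0.5·(-0.143100) − 0.25·(-0.143102) = 0.1073.

0.1073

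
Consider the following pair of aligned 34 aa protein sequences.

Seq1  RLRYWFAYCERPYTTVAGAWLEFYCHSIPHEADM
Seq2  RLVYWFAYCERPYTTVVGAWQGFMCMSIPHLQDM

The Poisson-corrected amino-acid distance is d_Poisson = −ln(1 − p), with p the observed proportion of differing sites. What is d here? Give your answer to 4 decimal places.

Mismatches occur at site 3 (R→V), site 17 (A→V), site 21 (L→Q), site 22 (E→G), site 24 (Y→M), site 26 (H→M), site 31 (E→L), site 32 (A→Q).
p = 8/34 = 0.235294.
d = −ln(1 − 0.235294) = −ln(0.764706) = 0.2683.

0.2683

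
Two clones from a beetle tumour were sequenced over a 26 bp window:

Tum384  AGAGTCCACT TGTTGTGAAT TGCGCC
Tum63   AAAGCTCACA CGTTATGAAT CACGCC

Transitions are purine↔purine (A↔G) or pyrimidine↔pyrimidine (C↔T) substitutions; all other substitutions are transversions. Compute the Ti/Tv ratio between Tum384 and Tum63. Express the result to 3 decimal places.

7.000

Mismatches occur at site 2 (G→A, transition), site 5 (T→C, transition), site 6 (C→T, transition), site 10 (T→A, transversion), site 11 (T→C, transition), site 15 (G→A, transition), site 21 (T→C, transition), site 22 (G→A, transition).
Of the 8 differences, 7 transitions and 1 transversion, so Ti/Tv = 7/1 = 7.000.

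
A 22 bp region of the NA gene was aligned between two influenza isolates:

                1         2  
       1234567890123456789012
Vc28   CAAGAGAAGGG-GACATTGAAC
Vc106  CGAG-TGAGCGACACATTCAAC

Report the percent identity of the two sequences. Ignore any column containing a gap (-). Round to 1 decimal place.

Excluding the 2 gap columns leaves 20 comparable sites.
The sequences differ at positions 2 (A/G), 6 (G/T), 7 (A/G), 10 (G/C), 13 (G/C), 19 (G/C).
14 of the 20 comparable sites match, so the percent identity is 14/20 × 100 = 70.0%.

70.0%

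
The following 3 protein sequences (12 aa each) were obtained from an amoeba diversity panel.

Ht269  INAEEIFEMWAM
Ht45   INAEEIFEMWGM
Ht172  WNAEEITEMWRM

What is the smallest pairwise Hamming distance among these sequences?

Pairwise Hamming distances:
  Ht269 vs Ht45: 1
  Ht269 vs Ht172: 3
  Ht45 vs Ht172: 3
The smallest is 1, between Ht269 and Ht45.

1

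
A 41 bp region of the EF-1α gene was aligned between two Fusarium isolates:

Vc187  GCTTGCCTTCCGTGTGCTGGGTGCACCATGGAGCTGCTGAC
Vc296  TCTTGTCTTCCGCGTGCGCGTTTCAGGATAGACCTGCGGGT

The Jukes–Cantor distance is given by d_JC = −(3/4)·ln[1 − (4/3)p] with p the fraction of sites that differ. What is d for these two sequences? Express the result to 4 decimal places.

The sequences differ at positions 1 (G/T), 6 (C/T), 13 (T/C), 18 (T/G), 19 (G/C), 21 (G/T), 23 (G/T), 26 (C/G), 27 (C/G), 30 (G/A), 33 (G/C), 38 (T/G), 40 (A/G), 41 (C/T).
p = 14/41 = 0.341463.
d = −0.75 · ln(1 − (4/3)·0.341463) = −0.75 · ln(0.544716) = −0.75 · (-0.607491) = 0.4556.

0.4556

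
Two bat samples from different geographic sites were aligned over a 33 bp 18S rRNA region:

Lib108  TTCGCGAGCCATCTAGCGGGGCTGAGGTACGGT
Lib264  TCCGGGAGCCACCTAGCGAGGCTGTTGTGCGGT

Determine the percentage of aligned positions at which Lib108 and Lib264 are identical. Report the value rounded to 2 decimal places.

78.79%

The sequences differ at positions 2 (T/C), 5 (C/G), 12 (T/C), 19 (G/A), 25 (A/T), 26 (G/T), 29 (A/G).
26 of the 33 sites match, so the percent identity is 26/33 × 100 = 78.79%.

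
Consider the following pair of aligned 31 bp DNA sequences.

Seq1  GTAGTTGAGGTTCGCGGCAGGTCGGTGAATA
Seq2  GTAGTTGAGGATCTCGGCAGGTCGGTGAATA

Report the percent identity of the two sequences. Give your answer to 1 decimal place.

93.5%

The sequences differ at positions 11 (T/A), 14 (G/T).
29 of the 31 sites match, so the percent identity is 29/31 × 100 = 93.5%.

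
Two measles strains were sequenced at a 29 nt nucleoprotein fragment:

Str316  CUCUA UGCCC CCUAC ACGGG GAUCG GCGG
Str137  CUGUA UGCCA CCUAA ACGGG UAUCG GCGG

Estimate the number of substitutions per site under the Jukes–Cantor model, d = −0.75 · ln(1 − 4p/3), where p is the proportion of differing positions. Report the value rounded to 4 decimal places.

Differing sites — 3:C/G; 10:C/A; 15:C/A; 21:G/U.
p = 4/29 = 0.137931.
d = −0.75 · ln(1 − (4/3)·0.137931) = −0.75 · ln(0.816092) = −0.75 · (-0.203228) = 0.1524.

0.1524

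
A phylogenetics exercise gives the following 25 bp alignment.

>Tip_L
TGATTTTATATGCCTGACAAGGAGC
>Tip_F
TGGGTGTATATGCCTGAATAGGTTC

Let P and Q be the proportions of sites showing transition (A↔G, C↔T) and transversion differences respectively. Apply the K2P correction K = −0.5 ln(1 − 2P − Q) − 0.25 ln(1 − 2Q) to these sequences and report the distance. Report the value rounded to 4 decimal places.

Differing sites — 3:A/G (Ti); 4:T/G (Tv); 6:T/G (Tv); 18:C/A (Tv); 19:A/T (Tv); 23:A/T (Tv); 24:G/T (Tv).
Of the 7 differences, 1 transition and 6 transversions over 25 sites: P = 1/25 = 0.040000, Q = 6/25 = 0.240000.
d = −0.5·ln(0.680000) − 0.25·ln(0.520000) = −0.5·(-0.385662) − 0.25·(-0.653926) = 0.3563.

0.3563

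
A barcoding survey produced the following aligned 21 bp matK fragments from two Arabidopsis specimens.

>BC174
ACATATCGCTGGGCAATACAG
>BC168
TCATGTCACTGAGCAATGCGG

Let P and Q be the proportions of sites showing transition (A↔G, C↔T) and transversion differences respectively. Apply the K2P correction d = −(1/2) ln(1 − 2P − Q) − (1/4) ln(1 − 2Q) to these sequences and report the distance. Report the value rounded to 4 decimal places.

0.3960

The sequences differ at positions 1 (A/T, transversion), 5 (A/G, transition), 8 (G/A, transition), 12 (G/A, transition), 18 (A/G, transition), 20 (A/G, transition).
Of the 6 differences, 5 transitions and 1 transversion over 21 sites: P = 5/21 = 0.238095, Q = 1/21 = 0.047619.
d = −0.5·ln(0.476191) − 0.25·ln(0.904762) = −0.5·(-0.741936) − 0.25·(-0.100083) = 0.3960.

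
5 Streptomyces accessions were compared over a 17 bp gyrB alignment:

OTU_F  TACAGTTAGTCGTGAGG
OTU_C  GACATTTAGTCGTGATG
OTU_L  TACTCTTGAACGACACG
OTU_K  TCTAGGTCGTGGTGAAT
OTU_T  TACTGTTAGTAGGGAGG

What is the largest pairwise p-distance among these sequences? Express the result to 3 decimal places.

0.765

Pairwise Hamming distances:
  OTU_F vs OTU_C: 3
  OTU_F vs OTU_L: 8
  OTU_F vs OTU_K: 7
  OTU_F vs OTU_T: 3
  OTU_C vs OTU_L: 9
  OTU_C vs OTU_K: 9
  OTU_C vs OTU_T: 6
  OTU_L vs OTU_K: 13
  OTU_L vs OTU_T: 8
  OTU_K vs OTU_T: 9
The largest is 13 mismatches, between OTU_L and OTU_K; p = 13/17 = 0.765.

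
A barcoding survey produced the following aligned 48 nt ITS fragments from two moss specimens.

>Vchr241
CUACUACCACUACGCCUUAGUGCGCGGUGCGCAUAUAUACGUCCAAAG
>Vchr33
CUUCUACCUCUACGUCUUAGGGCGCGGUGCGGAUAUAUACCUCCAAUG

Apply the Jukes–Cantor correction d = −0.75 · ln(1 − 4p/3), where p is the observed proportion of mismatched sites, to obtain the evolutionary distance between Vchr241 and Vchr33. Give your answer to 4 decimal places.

The sequences differ at positions 3 (A/U), 9 (A/U), 15 (C/U), 21 (U/G), 32 (C/G), 41 (G/C), 47 (A/U).
p = 7/48 = 0.145833.
d = −0.75 · ln(1 − (4/3)·0.145833) = −0.75 · ln(0.805556) = −0.75 · (-0.216223) = 0.1622.

0.1622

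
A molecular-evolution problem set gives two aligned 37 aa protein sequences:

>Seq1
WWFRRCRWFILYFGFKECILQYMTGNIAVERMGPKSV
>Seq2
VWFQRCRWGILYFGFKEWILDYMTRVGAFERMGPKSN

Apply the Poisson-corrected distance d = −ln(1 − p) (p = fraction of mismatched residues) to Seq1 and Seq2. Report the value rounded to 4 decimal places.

0.3151

Mismatches occur at site 1 (W→V), site 4 (R→Q), site 9 (F→G), site 18 (C→W), site 21 (Q→D), site 25 (G→R), site 26 (N→V), site 27 (I→G), site 29 (V→F), site 37 (V→N).
p = 10/37 = 0.270270.
d = −ln(1 − 0.270270) = −ln(0.729730) = 0.3151.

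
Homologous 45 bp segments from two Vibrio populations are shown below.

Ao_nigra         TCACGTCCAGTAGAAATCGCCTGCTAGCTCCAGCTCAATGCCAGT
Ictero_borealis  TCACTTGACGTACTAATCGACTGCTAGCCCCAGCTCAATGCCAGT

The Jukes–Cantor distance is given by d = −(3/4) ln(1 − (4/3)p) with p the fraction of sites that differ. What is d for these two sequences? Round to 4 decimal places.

The sequences differ at positions 5 (G/T), 7 (C/G), 8 (C/A), 9 (A/C), 13 (G/C), 14 (A/T), 20 (C/A), 29 (T/C).
p = 8/45 = 0.177778.
d = −0.75 · ln(1 − (4/3)·0.177778) = −0.75 · ln(0.762963) = −0.75 · (-0.270546) = 0.2029.

0.2029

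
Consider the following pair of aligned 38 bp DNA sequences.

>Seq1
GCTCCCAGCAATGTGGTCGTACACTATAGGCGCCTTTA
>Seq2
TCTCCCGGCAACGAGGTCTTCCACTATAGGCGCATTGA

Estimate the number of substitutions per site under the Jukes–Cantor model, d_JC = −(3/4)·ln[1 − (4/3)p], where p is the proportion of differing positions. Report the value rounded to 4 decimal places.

Mismatches occur at site 1 (G↔T), site 7 (A↔G), site 12 (T↔C), site 14 (T↔A), site 19 (G↔T), site 21 (A↔C), site 34 (C↔A), site 37 (T↔G).
p = 8/38 = 0.210526.
d = −0.75 · ln(1 − (4/3)·0.210526) = −0.75 · ln(0.719299) = −0.75 · (-0.329478) = 0.2471.

0.2471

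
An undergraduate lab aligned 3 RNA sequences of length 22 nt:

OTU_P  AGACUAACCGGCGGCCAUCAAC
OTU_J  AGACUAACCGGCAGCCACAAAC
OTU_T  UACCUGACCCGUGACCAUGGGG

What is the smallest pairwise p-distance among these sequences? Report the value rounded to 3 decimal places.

0.136

Pairwise Hamming distances:
  OTU_P vs OTU_J: 3
  OTU_P vs OTU_T: 11
  OTU_J vs OTU_T: 13
The smallest is 3 mismatches, between OTU_P and OTU_J; p = 3/22 = 0.136.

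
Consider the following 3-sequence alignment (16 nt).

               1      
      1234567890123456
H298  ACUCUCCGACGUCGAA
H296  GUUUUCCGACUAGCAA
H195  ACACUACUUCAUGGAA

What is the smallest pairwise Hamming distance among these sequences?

6

Pairwise Hamming distances:
  H298 vs H296: 7
  H298 vs H195: 6
  H296 vs H195: 10
The smallest is 6, between H298 and H195.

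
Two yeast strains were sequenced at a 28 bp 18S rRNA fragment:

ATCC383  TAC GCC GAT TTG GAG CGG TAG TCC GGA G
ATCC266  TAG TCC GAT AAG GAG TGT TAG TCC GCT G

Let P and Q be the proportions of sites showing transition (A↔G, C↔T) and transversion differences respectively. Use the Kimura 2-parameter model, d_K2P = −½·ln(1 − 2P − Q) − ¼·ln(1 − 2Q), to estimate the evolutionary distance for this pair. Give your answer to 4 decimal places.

0.3672

The sequences differ at positions 3 (C/G, transversion), 4 (G/T, transversion), 10 (T/A, transversion), 11 (T/A, transversion), 16 (C/T, transition), 18 (G/T, transversion), 26 (G/C, transversion), 27 (A/T, transversion).
Of the 8 differences, 1 transition and 7 transversions over 28 sites: P = 1/28 = 0.035714, Q = 7/28 = 0.250000.
d = −0.5·ln(0.678572) − 0.25·ln(0.500000) = −0.5·(-0.387765) − 0.25·(-0.693147) = 0.3672.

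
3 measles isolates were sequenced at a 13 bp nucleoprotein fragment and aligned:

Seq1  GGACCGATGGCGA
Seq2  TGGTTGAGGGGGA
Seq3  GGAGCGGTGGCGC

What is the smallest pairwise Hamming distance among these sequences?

Pairwise Hamming distances:
  Seq1 vs Seq2: 6
  Seq1 vs Seq3: 3
  Seq2 vs Seq3: 8
The smallest is 3, between Seq1 and Seq3.

3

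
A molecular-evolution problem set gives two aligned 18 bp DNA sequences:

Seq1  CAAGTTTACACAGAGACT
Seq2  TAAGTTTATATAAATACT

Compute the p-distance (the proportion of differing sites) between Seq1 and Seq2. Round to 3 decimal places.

Differing sites — 1:C/T; 9:C/T; 11:C/T; 13:G/A; 15:G/T.
There are 5 differences over 18 sites, so p = 5/18 = 0.278.

0.278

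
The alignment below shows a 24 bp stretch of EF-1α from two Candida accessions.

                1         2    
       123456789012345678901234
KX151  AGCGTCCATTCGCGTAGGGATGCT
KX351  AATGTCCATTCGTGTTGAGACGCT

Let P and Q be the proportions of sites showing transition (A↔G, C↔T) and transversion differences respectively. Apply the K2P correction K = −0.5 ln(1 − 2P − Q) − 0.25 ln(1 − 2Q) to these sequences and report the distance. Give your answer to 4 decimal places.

0.3283

The sequences differ at positions 2 (G/A, transition), 3 (C/T, transition), 13 (C/T, transition), 16 (A/T, transversion), 18 (G/A, transition), 21 (T/C, transition).
Of the 6 differences, 5 transitions and 1 transversion over 24 sites: P = 5/24 = 0.208333, Q = 1/24 = 0.041667.
d = −0.5·ln(0.541667) − 0.25·ln(0.916666) = −0.5·(-0.613104) − 0.25·(-0.087012) = 0.3283.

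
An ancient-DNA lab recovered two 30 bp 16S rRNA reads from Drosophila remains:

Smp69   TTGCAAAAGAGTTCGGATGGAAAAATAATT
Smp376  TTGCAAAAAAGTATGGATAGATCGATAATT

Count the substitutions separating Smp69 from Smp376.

7

Differing sites — 9:G/A; 13:T/A; 14:C/T; 19:G/A; 22:A/T; 23:A/C; 24:A/G.
That gives 7 mismatches out of 30 aligned sites, so the Hamming distance is 7.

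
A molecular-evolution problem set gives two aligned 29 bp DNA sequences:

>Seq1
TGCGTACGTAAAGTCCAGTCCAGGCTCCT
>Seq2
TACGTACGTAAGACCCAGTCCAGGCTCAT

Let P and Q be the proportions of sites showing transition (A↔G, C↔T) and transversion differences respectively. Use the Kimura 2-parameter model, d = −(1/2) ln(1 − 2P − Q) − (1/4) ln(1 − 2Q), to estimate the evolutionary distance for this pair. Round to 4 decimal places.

The sequences differ at positions 2 (G/A, transition), 12 (A/G, transition), 13 (G/A, transition), 14 (T/C, transition), 28 (C/A, transversion).
Of the 5 differences, 4 transitions and 1 transversion over 29 sites: P = 4/29 = 0.137931, Q = 1/29 = 0.034483.
d = −0.5·ln(0.689655) − 0.25·ln(0.931034) = −0.5·(-0.371564) − 0.25·(-0.071459) = 0.2036.

0.2036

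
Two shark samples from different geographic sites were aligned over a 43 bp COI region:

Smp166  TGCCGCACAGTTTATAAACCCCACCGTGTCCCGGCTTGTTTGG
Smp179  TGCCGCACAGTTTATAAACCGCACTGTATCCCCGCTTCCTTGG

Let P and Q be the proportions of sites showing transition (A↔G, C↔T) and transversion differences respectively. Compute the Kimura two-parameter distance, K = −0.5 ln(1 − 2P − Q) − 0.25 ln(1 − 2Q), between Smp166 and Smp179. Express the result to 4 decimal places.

0.1550

Mismatches occur at site 21 (C/G, transversion), site 25 (C/T, transition), site 28 (G/A, transition), site 33 (G/C, transversion), site 38 (G/C, transversion), site 39 (T/C, transition).
Of the 6 differences, 3 transitions and 3 transversions over 43 sites: P = 3/43 = 0.069767, Q = 3/43 = 0.069767.
d = −0.5·ln(0.790699) − 0.25·ln(0.860466) = −0.5·(-0.234838) − 0.25·(-0.150281) = 0.1550.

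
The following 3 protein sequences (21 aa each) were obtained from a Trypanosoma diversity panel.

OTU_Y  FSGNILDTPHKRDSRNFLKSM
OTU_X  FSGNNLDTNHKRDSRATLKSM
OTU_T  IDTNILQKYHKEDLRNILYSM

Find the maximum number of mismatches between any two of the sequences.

12

Pairwise Hamming distances:
  OTU_Y vs OTU_X: 4
  OTU_Y vs OTU_T: 10
  OTU_X vs OTU_T: 12
The largest is 12, between OTU_X and OTU_T.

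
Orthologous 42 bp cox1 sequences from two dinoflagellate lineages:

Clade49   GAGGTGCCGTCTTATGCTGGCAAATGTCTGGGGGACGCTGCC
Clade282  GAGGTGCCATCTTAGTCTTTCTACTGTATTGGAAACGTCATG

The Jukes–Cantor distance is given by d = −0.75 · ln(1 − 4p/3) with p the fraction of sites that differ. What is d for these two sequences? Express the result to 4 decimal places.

The sequences differ at positions 9 (G/A), 15 (T/G), 16 (G/T), 19 (G/T), 20 (G/T), 22 (A/T), 24 (A/C), 28 (C/A), 30 (G/T), 33 (G/A), 34 (G/A), 38 (C/T), 39 (T/C), 40 (G/A), 41 (C/T), 42 (C/G).
p = 16/42 = 0.380952.
d = −0.75 · ln(1 − (4/3)·0.380952) = −0.75 · ln(0.492064) = −0.75 · (-0.709146) = 0.5319.

0.5319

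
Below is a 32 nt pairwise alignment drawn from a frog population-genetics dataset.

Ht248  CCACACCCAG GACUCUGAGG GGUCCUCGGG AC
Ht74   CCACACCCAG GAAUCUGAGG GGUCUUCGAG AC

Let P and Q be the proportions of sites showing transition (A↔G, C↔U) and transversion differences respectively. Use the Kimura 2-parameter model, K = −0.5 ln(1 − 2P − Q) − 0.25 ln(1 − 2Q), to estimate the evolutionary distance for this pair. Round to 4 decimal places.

Differing sites — 13:C/A (Tv); 25:C/U (Ti); 29:G/A (Ti).
Of the 3 differences, 2 transitions and 1 transversion over 32 sites: P = 2/32 = 0.062500, Q = 1/32 = 0.031250.
d = −0.5·ln(0.843750) − 0.25·ln(0.937500) = −0.5·(-0.169899) − 0.25·(-0.064539) = 0.1011.

0.1011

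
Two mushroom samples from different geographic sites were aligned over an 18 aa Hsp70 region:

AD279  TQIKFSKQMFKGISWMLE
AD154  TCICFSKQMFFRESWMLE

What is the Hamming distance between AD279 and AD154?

5

Differing sites — 2:Q/C; 4:K/C; 11:K/F; 12:G/R; 13:I/E.
That gives 5 mismatches out of 18 aligned sites, so the Hamming distance is 5.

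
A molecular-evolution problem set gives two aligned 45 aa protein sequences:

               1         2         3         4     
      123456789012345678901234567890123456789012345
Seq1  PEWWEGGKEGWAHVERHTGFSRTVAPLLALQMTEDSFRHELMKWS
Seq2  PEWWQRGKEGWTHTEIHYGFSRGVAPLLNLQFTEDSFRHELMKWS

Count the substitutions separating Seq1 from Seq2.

The sequences differ at positions 5 (E/Q), 6 (G/R), 12 (A/T), 14 (V/T), 16 (R/I), 18 (T/Y), 23 (T/G), 29 (A/N), 32 (M/F).
That gives 9 mismatches out of 45 aligned sites, so the Hamming distance is 9.

9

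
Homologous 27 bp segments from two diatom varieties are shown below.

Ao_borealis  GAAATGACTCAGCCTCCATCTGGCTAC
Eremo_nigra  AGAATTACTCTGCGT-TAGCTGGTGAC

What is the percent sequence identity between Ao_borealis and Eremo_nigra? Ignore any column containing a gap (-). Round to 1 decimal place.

Excluding the 1 gap column leaves 26 comparable sites.
The sequences differ at positions 1 (G/A), 2 (A/G), 6 (G/T), 11 (A/T), 14 (C/G), 17 (C/T), 19 (T/G), 24 (C/T), 25 (T/G).
17 of the 26 comparable sites match, so the percent identity is 17/26 × 100 = 65.4%.

65.4%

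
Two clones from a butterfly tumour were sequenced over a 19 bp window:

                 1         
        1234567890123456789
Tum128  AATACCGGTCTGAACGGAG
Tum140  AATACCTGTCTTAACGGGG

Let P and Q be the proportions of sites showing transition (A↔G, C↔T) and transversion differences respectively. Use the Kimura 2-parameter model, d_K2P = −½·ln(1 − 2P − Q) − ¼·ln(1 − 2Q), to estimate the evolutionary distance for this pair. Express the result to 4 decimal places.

Differing sites — 7:G/T (Tv); 12:G/T (Tv); 18:A/G (Ti).
Of the 3 differences, 1 transition and 2 transversions over 19 sites: P = 1/19 = 0.052632, Q = 2/19 = 0.105263.
d = −0.5·ln(0.789473) − 0.25·ln(0.789474) = −0.5·(-0.236390) − 0.25·(-0.236388) = 0.1773.

0.1773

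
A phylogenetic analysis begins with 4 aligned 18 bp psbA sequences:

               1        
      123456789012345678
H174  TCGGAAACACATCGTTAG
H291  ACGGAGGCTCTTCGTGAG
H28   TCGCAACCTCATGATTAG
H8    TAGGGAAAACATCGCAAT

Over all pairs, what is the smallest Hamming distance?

Pairwise Hamming distances:
  H174 vs H291: 6
  H174 vs H28: 5
  H174 vs H8: 6
  H291 vs H28: 8
  H291 vs H8: 11
  H28 vs H8: 11
The smallest is 5, between H174 and H28.

5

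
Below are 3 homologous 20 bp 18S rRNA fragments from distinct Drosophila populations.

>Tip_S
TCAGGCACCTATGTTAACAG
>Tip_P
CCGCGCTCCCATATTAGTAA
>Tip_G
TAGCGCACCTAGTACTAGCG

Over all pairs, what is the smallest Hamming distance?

Pairwise Hamming distances:
  Tip_S vs Tip_P: 9
  Tip_S vs Tip_G: 10
  Tip_P vs Tip_G: 13
The smallest is 9, between Tip_S and Tip_P.

9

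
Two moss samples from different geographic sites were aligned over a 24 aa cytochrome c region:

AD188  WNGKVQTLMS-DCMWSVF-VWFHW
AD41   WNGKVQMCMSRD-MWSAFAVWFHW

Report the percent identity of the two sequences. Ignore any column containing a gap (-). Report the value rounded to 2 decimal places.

Excluding the 3 gap columns leaves 21 comparable sites.
Differing sites — 7:T/M; 8:L/C; 17:V/A.
18 of the 21 comparable sites match, so the percent identity is 18/21 × 100 = 85.71%.

85.71%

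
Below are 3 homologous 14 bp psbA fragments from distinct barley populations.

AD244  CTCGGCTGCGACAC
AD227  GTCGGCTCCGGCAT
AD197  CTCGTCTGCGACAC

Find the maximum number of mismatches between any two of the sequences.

5

Pairwise Hamming distances:
  AD244 vs AD227: 4
  AD244 vs AD197: 1
  AD227 vs AD197: 5
The largest is 5, between AD227 and AD197.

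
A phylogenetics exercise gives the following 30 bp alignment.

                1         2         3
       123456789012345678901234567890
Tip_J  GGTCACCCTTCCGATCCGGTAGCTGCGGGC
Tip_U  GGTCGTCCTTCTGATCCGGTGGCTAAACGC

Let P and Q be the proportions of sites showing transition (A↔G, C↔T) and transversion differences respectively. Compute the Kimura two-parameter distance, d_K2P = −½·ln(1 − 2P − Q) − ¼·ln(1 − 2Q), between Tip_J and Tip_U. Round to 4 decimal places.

The sequences differ at positions 5 (A/G, transition), 6 (C/T, transition), 12 (C/T, transition), 21 (A/G, transition), 25 (G/A, transition), 26 (C/A, transversion), 27 (G/A, transition), 28 (G/C, transversion).
Of the 8 differences, 6 transitions and 2 transversions over 30 sites: P = 6/30 = 0.200000, Q = 2/30 = 0.066667.
d = −0.5·ln(0.533333) − 0.25·ln(0.866666) = −0.5·(-0.628609) − 0.25·(-0.143102) = 0.3501.

0.3501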